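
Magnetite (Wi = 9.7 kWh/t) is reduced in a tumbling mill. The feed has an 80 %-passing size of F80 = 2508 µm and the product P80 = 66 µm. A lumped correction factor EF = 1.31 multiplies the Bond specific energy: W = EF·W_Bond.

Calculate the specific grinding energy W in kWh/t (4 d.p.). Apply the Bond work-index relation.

W = 13.1039 kWh/t

Bond: W = 10·Wi·(1/√P80 − 1/√F80)
1/√66 = 0.123091;  1/√2508 = 0.019968
W = 10·9.7·(0.123091 − 0.019968) = 10.0030 kWh/t
With EF = 1.31: W = 10.0030·1.31 = 13.1039 kWh/t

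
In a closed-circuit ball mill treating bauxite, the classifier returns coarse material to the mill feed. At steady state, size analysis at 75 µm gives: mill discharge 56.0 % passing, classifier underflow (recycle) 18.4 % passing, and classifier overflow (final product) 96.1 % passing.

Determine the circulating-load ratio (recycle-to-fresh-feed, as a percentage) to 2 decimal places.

Balance %-passing 75 µm (r = R/F):
(1+r)d = ru + o → r = (o−d)/(d−u)
r = (96.1 − 56.0)/(56.0 − 18.4) = 40.1/37.6 = 1.0665
CL = 100·r = 106.65 %

CL = 106.65 %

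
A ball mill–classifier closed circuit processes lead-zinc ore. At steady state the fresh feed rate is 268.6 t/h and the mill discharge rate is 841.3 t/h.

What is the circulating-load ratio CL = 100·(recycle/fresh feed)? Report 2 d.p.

M = F + R at steady state, so:
R = M − F = 841.3 − 268.6 = 572.7 t/h
CL = 100·R/F = 100·572.7/268.6 = 213.22 %

CL = 213.22 %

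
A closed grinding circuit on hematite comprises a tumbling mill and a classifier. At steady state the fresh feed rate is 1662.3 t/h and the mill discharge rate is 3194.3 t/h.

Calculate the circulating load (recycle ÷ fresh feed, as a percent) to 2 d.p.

CL = 92.16 %

Discharge = new feed + return, hence
R = M − F = 3194.3 − 1662.3 = 1532.0 t/h
CL = 100·R/F = 100·1532.0/1662.3 = 92.16 %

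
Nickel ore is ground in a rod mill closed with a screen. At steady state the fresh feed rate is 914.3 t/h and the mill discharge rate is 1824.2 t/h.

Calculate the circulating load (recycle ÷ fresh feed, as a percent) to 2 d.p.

Steady state: M = F + R.
R = M − F = 1824.2 − 914.3 = 909.9 t/h
CL = 100·R/F = 100·909.9/914.3 = 99.52 %

CL = 99.52 %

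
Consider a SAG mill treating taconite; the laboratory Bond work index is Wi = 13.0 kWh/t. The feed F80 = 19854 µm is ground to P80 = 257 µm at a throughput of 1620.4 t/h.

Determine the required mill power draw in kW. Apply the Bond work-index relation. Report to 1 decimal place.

Bond: W = 10·Wi·(1/√P80 − 1/√F80)
W = 10·13.0·(1/√257 − 1/√19854) = 10·13.0·(0.055281) = 7.1866 kWh/t
P = W·T = 7.1866·1620.4 = 11645.1 kW

P = 11645.1 kW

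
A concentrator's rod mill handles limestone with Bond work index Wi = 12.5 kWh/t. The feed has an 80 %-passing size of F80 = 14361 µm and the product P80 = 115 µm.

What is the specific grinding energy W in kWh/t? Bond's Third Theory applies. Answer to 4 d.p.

W_Bond = 10·Wi·(1/√P₈₀ − 1/√F₈₀)
1/√115 = 0.093250;  1/√14361 = 0.008345
W = 10·12.5·(0.093250 − 0.008345) = 10.6132 kWh/t

W = 10.6132 kWh/t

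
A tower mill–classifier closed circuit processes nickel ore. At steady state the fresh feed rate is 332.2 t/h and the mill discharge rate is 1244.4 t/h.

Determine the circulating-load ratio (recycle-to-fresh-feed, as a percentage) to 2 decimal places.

Steady state: M = F + R.
R = M − F = 1244.4 − 332.2 = 912.2 t/h
CL = 100·R/F = 100·912.2/332.2 = 274.59 %

CL = 274.59 %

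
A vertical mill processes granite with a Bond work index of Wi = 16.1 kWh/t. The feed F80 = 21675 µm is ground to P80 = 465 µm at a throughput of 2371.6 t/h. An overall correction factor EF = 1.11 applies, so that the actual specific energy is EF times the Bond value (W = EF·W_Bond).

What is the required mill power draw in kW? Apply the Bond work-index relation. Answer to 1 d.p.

P = 16775.8 kW

W = 10 Wi (P80^-0.5 − F80^-0.5)
W = 10·16.1·(1/√465 − 1/√21675) = 10·16.1·(0.039582) = 6.3726 kWh/t
Apply correction: 6.3726 × 1.11 = 7.0736 kWh/t
Mill draw = 7.0736 × 2371.6 = 16775.8 kW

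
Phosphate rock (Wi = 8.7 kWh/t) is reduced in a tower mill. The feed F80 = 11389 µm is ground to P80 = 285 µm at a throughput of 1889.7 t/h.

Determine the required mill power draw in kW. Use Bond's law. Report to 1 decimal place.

W = 10 Wi (1/√P80 − 1/√F80)  [Bond]
W = 10·8.7·(1/√285 − 1/√11389) = 10·8.7·(0.049865) = 4.3382 kWh/t
P = W·T = 4.3382·1889.7 = 8197.9 kW

P = 8197.9 kW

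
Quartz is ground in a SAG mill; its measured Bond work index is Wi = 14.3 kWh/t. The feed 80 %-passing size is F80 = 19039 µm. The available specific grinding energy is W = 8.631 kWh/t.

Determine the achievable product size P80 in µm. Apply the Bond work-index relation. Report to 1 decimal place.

P80 = 218.8 µm

W = 10·Wi·[P80^(−½) − F80^(−½)]
P80^(−½) = W/(10 Wi) + F80^(−½)
  = 8.6310/(10·14.3) + 1/√19039 = 0.060357 + 0.007247 = 0.067604
P80 = (1/0.067604)² = 14.7920² = 218.80 µm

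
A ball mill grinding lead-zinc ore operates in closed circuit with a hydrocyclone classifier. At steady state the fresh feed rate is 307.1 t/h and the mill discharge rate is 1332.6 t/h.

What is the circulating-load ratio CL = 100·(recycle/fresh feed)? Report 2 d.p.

CL = 333.93 %

Discharge = new feed + return, hence
R = M − F = 1332.6 − 307.1 = 1025.5 t/h
CL = 100·R/F = 100·1025.5/307.1 = 333.93 %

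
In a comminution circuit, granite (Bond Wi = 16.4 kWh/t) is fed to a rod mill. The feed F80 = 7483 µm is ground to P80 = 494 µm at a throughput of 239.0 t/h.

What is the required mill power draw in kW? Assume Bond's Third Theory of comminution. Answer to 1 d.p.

W = 10 Wi (P80^-0.5 − F80^-0.5)
W = 10·16.4·(1/√494 − 1/√7483) = 10·16.4·(0.033432) = 5.4829 kWh/t
P_mill = W·ṁ = 5.4829·239.0 = 1310.4 kW

P = 1310.4 kW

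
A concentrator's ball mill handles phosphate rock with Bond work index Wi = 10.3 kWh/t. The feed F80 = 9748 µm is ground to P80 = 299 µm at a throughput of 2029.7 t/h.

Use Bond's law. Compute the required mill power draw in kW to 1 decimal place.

P = 9972.8 kW

W = 10 Wi (1/√P80 − 1/√F80)  [Bond]
W = 10·10.3·(1/√299 − 1/√9748) = 10·10.3·(0.047703) = 4.9134 kWh/t
Power = W × throughput = 4.9134 kWh/t × 2029.7 t/h = 9972.8 kW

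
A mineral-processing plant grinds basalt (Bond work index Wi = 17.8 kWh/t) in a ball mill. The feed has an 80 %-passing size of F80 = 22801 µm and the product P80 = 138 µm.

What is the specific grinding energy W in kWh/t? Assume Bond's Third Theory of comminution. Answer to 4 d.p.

W = 10 Wi / √P80 − 10 Wi / √F80
1/√138 = 0.085126;  1/√22801 = 0.006623
W = 10·17.8·(0.085126 − 0.006623) = 13.9736 kWh/t

W = 13.9736 kWh/t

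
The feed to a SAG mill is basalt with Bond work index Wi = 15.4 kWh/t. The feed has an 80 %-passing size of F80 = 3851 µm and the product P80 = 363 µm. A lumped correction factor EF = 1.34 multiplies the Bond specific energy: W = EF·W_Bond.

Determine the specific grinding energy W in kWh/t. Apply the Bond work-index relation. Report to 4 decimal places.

W = 7.5057 kWh/t

W = 10 Wi / √P80 − 10 Wi / √F80
1/√363 = 0.052486;  1/√3851 = 0.016114
W = 10·15.4·(0.052486 − 0.016114) = 5.6013 kWh/t
Corrected W = EF·W_Bond = 1.34·5.6013 = 7.5057 kWh/t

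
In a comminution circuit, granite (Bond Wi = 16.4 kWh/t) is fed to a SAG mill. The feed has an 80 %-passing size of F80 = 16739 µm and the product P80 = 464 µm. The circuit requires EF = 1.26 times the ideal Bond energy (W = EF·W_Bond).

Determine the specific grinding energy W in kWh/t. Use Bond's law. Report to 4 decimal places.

W = 7.9959 kWh/t

Bond: W = 10·Wi·(1/√P80 − 1/√F80)
1/√464 = 0.046424;  1/√16739 = 0.007729
W = 10·16.4·(0.046424 − 0.007729) = 6.3459 kWh/t
Corrected W = EF·W_Bond = 1.26·6.3459 = 7.9959 kWh/t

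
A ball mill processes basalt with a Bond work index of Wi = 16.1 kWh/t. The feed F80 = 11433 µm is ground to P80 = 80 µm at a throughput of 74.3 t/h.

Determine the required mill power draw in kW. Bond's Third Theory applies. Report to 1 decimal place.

Bond:  W = 10 Wi (1/√P − 1/√F)
W = 10·16.1·(1/√80 − 1/√11433) = 10·16.1·(0.102451) = 16.4946 kWh/t
P_mill = W·ṁ = 16.4946·74.3 = 1225.6 kW

P = 1225.6 kW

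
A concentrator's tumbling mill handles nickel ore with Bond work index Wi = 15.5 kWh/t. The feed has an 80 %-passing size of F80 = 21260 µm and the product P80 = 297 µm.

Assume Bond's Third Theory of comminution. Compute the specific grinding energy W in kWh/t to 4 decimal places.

W = 7.9310 kWh/t

W = 10·Wi·(P80^(-½) − F80^(-½))
1/√297 = 0.058026;  1/√21260 = 0.006858
W = 10·15.5·(0.058026 − 0.006858) = 7.9310 kWh/t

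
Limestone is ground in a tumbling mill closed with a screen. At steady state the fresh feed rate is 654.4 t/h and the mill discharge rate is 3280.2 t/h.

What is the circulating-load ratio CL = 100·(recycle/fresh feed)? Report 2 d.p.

CL = 401.25 %

Steady state: M = F + R.
R = M − F = 3280.2 − 654.4 = 2625.8 t/h
CL = 100·R/F = 100·2625.8/654.4 = 401.25 %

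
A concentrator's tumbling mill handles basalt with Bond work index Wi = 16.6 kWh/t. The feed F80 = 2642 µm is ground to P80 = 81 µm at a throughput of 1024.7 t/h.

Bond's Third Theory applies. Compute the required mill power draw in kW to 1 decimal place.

P = 15590.7 kW

W_Bond = 10·Wi·(1/√P₈₀ − 1/√F₈₀)
W = 10·16.6·(1/√81 − 1/√2642) = 10·16.6·(0.091656) = 15.2149 kWh/t
Power = W × throughput = 15.2149 kWh/t × 1024.7 t/h = 15590.7 kW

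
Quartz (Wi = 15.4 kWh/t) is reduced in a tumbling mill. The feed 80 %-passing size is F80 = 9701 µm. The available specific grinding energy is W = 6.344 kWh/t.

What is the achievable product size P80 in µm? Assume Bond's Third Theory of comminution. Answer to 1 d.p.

P80 = 379.3 µm

W = 10·Wi·[P80^(−½) − F80^(−½)]
1/√P80 = 1/√F80 + W/(10·Wi)
  = 6.3440/(10·15.4) + 1/√9701 = 0.041195 + 0.010153 = 0.051348
P80 = (1/0.051348)² = 19.4751² = 379.28 µm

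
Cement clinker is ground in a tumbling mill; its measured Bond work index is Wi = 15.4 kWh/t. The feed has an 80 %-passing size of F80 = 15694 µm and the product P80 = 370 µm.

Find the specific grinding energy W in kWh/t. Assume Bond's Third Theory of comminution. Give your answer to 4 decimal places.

W = 10 Wi (1/√P80 − 1/√F80)  [Bond]
1/√370 = 0.051988;  1/√15694 = 0.007982
W = 10·15.4·(0.051988 − 0.007982) = 6.7768 kWh/t

W = 6.7768 kWh/t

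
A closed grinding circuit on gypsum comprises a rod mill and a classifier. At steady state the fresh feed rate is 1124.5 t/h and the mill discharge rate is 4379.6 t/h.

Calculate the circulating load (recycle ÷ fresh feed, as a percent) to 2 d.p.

CL = 289.47 %

Discharge = new feed + return, hence
R = M − F = 4379.6 − 1124.5 = 3255.1 t/h
CL = 100·R/F = 100·3255.1/1124.5 = 289.47 %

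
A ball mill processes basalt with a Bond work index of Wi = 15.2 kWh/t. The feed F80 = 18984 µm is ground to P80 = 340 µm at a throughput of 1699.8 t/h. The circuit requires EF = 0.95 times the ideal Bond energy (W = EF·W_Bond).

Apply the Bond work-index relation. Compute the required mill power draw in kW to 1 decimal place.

P = 11530.0 kW

Bond: W = 10·Wi·(1/√P80 − 1/√F80)
W = 10·15.2·(1/√340 − 1/√18984) = 10·15.2·(0.046975) = 7.1402 kWh/t
W_actual = 0.95 × 7.1402 = 6.7832 kWh/t
P_mill = W·ṁ = 6.7832·1699.8 = 11530.0 kW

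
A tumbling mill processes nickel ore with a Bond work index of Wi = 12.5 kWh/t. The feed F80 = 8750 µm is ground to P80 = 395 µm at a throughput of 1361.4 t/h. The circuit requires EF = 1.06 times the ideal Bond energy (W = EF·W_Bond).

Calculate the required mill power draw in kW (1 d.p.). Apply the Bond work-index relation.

P = 7147.8 kW

W = 10 Wi / √P80 − 10 Wi / √F80
W = 10·12.5·(1/√395 − 1/√8750) = 10·12.5·(0.039625) = 4.9531 kWh/t
Corrected W = EF·W_Bond = 1.06·4.9531 = 5.2503 kWh/t
Mill draw = 5.2503 × 1361.4 = 7147.8 kW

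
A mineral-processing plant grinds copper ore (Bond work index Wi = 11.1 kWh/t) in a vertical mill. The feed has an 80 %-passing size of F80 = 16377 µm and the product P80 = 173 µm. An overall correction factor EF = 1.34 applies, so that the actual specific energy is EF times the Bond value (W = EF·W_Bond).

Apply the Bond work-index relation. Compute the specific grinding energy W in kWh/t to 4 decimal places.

W = 10.1462 kWh/t

W = 10·Wi·[P80^(−½) − F80^(−½)]
1/√173 = 0.076029;  1/√16377 = 0.007814
W = 10·11.1·(0.076029 − 0.007814) = 7.5718 kWh/t
Apply correction: 7.5718 × 1.34 = 10.1462 kWh/t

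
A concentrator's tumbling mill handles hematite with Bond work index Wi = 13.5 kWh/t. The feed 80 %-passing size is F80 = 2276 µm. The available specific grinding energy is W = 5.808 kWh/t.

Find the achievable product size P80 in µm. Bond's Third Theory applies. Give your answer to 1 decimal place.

P80 = 244.3 µm

W_Bond = 10·Wi·(1/√P₈₀ − 1/√F₈₀)
1/√P80 = 1/√F80 + W/(10·Wi)
  = 5.8080/(10·13.5) + 1/√2276 = 0.043022 + 0.020961 = 0.063983
P80 = (1/0.063983)² = 15.6291² = 244.27 µm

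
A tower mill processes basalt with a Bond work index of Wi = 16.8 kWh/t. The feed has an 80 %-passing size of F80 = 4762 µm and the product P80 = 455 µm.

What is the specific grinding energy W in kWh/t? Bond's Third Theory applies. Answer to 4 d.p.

W = 5.4414 kWh/t

W = 10·Wi·[P80^(−½) − F80^(−½)]
1/√455 = 0.046881;  1/√4762 = 0.014491
W = 10·16.8·(0.046881 − 0.014491) = 5.4414 kWh/t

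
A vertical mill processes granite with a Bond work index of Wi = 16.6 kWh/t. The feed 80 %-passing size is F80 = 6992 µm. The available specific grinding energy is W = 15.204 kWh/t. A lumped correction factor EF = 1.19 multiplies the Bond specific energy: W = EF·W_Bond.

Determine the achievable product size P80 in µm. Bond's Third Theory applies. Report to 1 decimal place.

P80 = 126.5 µm

W = 10 Wi (P80^-0.5 − F80^-0.5)
W_Bond = W / EF = 15.204 / 1.19 = 12.7765 kWh/t
1/√P80 = 1/√F80 + W_Bond/(10·Wi)
  = 12.7765/(10·16.6) + 1/√6992 = 0.076967 + 0.011959 = 0.088926
P80 = (1/0.088926)² = 11.2453² = 126.46 µm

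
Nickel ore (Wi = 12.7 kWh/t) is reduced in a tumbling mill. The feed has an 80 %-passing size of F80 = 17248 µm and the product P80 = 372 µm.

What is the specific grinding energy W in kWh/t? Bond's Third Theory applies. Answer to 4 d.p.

W = 5.6176 kWh/t

W = 10 Wi (P80^-0.5 − F80^-0.5)
1/√372 = 0.051848;  1/√17248 = 0.007614
W = 10·12.7·(0.051848 − 0.007614) = 5.6176 kWh/t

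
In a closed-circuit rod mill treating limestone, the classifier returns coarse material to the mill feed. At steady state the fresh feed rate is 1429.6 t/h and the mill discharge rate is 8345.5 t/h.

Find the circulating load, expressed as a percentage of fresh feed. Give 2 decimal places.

M = F + R at steady state, so:
R = M − F = 8345.5 − 1429.6 = 6915.9 t/h
CL = 100·R/F = 100·6915.9/1429.6 = 483.76 %

CL = 483.76 %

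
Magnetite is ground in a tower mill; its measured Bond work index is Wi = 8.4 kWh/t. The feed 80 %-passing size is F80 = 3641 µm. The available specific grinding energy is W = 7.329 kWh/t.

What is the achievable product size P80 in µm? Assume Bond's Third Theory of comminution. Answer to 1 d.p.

P80 = 92.8 µm

W = 10·Wi·(P80^(-½) − F80^(-½))
⇒ 1/√P80 = W/(10 Wi) + 1/√F80
  = 7.3290/(10·8.4) + 1/√3641 = 0.087250 + 0.016573 = 0.103823
P80 = (1/0.103823)² = 9.6318² = 92.77 µm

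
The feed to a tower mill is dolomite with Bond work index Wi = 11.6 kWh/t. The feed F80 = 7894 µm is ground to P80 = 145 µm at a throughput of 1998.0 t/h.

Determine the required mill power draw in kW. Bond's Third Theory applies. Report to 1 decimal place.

P = 16638.7 kW

W = 10·Wi·(P80^(-½) − F80^(-½))
W = 10·11.6·(1/√145 − 1/√7894) = 10·11.6·(0.071790) = 8.3277 kWh/t
Power = W × throughput = 8.3277 kWh/t × 1998.0 t/h = 16638.7 kW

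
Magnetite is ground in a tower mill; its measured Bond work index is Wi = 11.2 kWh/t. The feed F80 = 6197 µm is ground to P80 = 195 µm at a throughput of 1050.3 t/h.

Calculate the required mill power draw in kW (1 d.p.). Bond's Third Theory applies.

Bond: W = 10·Wi·(1/√P80 − 1/√F80)
W = 10·11.2·(1/√195 − 1/√6197) = 10·11.2·(0.058908) = 6.5977 kWh/t
Mill draw = 6.5977 × 1050.3 = 6929.6 kW

P = 6929.6 kW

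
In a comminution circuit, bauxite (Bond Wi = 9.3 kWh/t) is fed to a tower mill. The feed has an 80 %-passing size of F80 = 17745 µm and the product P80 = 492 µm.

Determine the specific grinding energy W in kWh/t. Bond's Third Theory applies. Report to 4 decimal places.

W = 10 Wi / √P80 − 10 Wi / √F80
1/√492 = 0.045083;  1/√17745 = 0.007507
W = 10·9.3·(0.045083 − 0.007507) = 3.4946 kWh/t

W = 3.4946 kWh/t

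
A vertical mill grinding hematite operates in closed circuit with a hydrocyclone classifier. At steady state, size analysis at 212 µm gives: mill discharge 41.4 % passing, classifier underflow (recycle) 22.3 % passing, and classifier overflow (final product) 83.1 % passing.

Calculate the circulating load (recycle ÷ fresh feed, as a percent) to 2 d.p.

Mass balance on the −212 µm fraction:
Fd + Rd = Ru + Fo ⇒ R/F = (o−d)/(d−u)
r = (83.1 − 41.4)/(41.4 − 22.3) = 41.7/19.1 = 2.1832
CL = 100·r = 218.32 %

CL = 218.32 %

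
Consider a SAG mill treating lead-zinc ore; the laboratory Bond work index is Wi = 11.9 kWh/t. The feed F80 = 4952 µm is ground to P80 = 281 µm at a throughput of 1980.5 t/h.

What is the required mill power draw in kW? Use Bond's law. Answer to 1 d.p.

P = 10710.3 kW

W_Bond = 10·Wi·(1/√P₈₀ − 1/√F₈₀)
W = 10·11.9·(1/√281 − 1/√4952) = 10·11.9·(0.045444) = 5.4079 kWh/t
P_mill = W·ṁ = 5.4079·1980.5 = 10710.3 kW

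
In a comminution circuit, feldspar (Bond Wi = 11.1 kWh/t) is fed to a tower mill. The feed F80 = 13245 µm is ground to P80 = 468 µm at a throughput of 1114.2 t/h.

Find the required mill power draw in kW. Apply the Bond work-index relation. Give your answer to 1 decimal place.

Bond:  W = 10 Wi (1/√P − 1/√F)
W = 10·11.1·(1/√468 − 1/√13245) = 10·11.1·(0.037536) = 4.1665 kWh/t
Mill draw = 4.1665 × 1114.2 = 4642.3 kW

P = 4642.3 kW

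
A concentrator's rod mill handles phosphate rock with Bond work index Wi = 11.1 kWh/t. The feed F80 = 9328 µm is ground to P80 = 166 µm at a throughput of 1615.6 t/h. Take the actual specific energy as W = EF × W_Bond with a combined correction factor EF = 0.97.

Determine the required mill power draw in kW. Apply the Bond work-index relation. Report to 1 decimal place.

W = 10·Wi·(P80^(-½) − F80^(-½))
W = 10·11.1·(1/√166 − 1/√9328) = 10·11.1·(0.067261) = 7.4660 kWh/t
W_actual = 0.97 × 7.4660 = 7.2420 kWh/t
P_mill = W·ṁ = 7.2420·1615.6 = 11700.2 kW

P = 11700.2 kW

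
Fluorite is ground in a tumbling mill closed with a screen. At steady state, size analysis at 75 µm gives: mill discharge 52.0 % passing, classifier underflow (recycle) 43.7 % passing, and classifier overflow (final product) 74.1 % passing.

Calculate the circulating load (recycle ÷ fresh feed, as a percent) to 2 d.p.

CL = 266.27 %

Balance %-passing 75 µm (r = R/F):
Fd + Rd = Ru + Fo ⇒ R/F = (o−d)/(d−u)
r = (74.1 − 52.0)/(52.0 − 43.7) = 22.1/8.3 = 2.6627
CL = 100·r = 266.27 %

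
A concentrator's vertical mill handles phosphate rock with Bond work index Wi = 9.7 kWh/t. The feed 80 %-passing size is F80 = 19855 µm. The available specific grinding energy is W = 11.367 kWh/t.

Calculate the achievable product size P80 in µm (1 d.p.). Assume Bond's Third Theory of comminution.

P80 = 64.7 µm

Bond:  W = 10 Wi (1/√P − 1/√F)
⇒ 1/√P80 = W/(10 Wi) + 1/√F80
  = 11.3670/(10·9.7) + 1/√19855 = 0.117186 + 0.007097 = 0.124282
P80 = (1/0.124282)² = 8.0462² = 64.74 µm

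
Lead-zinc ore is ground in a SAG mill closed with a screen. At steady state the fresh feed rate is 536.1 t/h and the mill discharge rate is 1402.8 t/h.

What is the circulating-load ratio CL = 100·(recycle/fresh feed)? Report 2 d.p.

Steady state: M = F + R.
R = M − F = 1402.8 − 536.1 = 866.7 t/h
CL = 100·R/F = 100·866.7/536.1 = 161.67 %

CL = 161.67 %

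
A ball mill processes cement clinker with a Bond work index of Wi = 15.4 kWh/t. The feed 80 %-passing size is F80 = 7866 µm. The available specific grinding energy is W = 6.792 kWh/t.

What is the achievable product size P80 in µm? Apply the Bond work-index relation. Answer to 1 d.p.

P80 = 326.1 µm

Bond:  W = 10 Wi (1/√P − 1/√F)
⇒ 1/√P80 = W/(10·Wi) + 1/√F80
  = 6.7920/(10·15.4) + 1/√7866 = 0.044104 + 0.011275 = 0.055379
P80 = (1/0.055379)² = 18.0574² = 326.07 µm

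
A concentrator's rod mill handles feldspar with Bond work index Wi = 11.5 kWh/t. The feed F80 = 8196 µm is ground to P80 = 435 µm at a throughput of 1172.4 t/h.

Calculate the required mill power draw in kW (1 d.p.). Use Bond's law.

P = 4975.1 kW

W_Bond = 10·Wi·(1/√P₈₀ − 1/√F₈₀)
W = 10·11.5·(1/√435 − 1/√8196) = 10·11.5·(0.036900) = 4.2436 kWh/t
P = W·T = 4.2436·1172.4 = 4975.1 kW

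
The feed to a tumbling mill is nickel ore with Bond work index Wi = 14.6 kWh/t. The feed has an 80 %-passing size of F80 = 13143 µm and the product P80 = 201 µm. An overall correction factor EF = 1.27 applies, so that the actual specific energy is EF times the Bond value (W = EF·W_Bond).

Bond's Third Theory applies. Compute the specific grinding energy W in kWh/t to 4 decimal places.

W = 11.4611 kWh/t

Bond: W = 10·Wi·(1/√P80 − 1/√F80)
1/√201 = 0.070535;  1/√13143 = 0.008723
W = 10·14.6·(0.070535 − 0.008723) = 9.0245 kWh/t
Apply correction: 9.0245 × 1.27 = 11.4611 kWh/t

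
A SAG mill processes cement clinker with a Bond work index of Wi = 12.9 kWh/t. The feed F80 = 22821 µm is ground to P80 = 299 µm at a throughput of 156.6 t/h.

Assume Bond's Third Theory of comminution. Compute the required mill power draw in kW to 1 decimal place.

W = 10·Wi·(P80^(-½) − F80^(-½))
W = 10·12.9·(1/√299 − 1/√22821) = 10·12.9·(0.051212) = 6.6063 kWh/t
P_mill = W·ṁ = 6.6063·156.6 = 1034.6 kW

P = 1034.6 kW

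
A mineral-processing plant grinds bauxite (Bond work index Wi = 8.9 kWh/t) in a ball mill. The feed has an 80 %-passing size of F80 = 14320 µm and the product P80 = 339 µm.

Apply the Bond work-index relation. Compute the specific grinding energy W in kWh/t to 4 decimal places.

W = 10·Wi·[P80^(−½) − F80^(−½)]
1/√339 = 0.054313;  1/√14320 = 0.008357
W = 10·8.9·(0.054313 − 0.008357) = 4.0901 kWh/t

W = 4.0901 kWh/t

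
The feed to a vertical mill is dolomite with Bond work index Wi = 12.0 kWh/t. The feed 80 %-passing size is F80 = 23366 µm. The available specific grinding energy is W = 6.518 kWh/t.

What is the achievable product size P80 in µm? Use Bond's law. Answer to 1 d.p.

P80 = 270.0 µm

W = 10·Wi·[P80^(−½) − F80^(−½)]
P80^(−½) = W/(10 Wi) + F80^(−½)
  = 6.5180/(10·12.0) + 1/√23366 = 0.054317 + 0.006542 = 0.060859
P80 = (1/0.060859)² = 16.4315² = 269.99 µm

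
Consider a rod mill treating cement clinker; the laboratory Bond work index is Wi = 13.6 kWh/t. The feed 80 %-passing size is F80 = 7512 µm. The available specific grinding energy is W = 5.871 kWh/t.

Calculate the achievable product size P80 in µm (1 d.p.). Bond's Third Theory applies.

W = 10 Wi (1/√P80 − 1/√F80)  [Bond]
⇒ 1/√P80 = W/(10 Wi) + 1/√F80
  = 5.8710/(10·13.6) + 1/√7512 = 0.043169 + 0.011538 = 0.054707
P80 = (1/0.054707)² = 18.2792² = 334.13 µm

P80 = 334.1 µm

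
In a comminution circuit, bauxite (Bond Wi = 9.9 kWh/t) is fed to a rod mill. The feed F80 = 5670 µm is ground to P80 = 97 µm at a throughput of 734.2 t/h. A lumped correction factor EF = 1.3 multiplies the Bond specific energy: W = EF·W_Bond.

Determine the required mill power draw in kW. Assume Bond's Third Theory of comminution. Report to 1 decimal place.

W_Bond = 10·Wi·(1/√P₈₀ − 1/√F₈₀)
W = 10·9.9·(1/√97 − 1/√5670) = 10·9.9·(0.088254) = 8.7372 kWh/t
Corrected W = EF·W_Bond = 1.3·8.7372 = 11.3583 kWh/t
Power = W × throughput = 11.3583 kWh/t × 734.2 t/h = 8339.3 kW

P = 8339.3 kW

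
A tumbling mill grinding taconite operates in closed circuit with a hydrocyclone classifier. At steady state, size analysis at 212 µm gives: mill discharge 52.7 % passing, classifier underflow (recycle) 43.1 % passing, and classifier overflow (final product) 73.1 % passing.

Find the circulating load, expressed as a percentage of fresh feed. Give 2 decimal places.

CL = 212.50 %

Mass balance on the −212 µm fraction:
(1+r)·d = r·u + o ⇒ r = (o−d)/(d−u)
r = (73.1 − 52.7)/(52.7 − 43.1) = 20.4/9.6 = 2.1250
CL = 100·r = 212.50 %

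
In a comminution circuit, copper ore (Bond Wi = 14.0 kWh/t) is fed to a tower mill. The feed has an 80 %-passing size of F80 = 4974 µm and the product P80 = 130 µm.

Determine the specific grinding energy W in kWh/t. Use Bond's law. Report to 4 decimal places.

W = 10.2937 kWh/t

W_Bond = 10·Wi·(1/√P₈₀ − 1/√F₈₀)
1/√130 = 0.087706;  1/√4974 = 0.014179
W = 10·14.0·(0.087706 − 0.014179) = 10.2937 kWh/t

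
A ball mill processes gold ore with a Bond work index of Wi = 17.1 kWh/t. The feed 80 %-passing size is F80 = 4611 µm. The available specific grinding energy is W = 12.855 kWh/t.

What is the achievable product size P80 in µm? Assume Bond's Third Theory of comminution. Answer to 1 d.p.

W = 10 Wi (P80^-0.5 − F80^-0.5)
⇒ 1/√P80 = W/(10 Wi) + 1/√F80
  = 12.8550/(10·17.1) + 1/√4611 = 0.075175 + 0.014727 = 0.089902
P80 = (1/0.089902)² = 11.1232² = 123.73 µm

P80 = 123.7 µm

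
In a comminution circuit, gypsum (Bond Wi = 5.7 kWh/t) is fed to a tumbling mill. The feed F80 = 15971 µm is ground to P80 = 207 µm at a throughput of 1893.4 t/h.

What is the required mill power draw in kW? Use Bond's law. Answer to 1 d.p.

P = 6647.2 kW

W = 10 Wi (P80^-0.5 − F80^-0.5)
W = 10·5.7·(1/√207 − 1/√15971) = 10·5.7·(0.061592) = 3.5107 kWh/t
Power = W × throughput = 3.5107 kWh/t × 1893.4 t/h = 6647.2 kW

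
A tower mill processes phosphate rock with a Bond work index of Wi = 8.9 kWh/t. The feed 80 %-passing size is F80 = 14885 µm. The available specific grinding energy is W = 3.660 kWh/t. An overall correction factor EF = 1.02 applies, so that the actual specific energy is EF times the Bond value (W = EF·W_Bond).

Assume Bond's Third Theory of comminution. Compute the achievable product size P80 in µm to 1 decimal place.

P80 = 424.9 µm

W = 10 Wi (1/√P80 − 1/√F80)  [Bond]
W_Bond = W / EF = 3.660 / 1.02 = 3.5882 kWh/t
P80^-0.5 = F80^-0.5 + W_Bond/(10 Wi)
  = 3.5882/(10·8.9) + 1/√14885 = 0.040317 + 0.008196 = 0.048514
P80 = (1/0.048514)² = 20.6127² = 424.88 µm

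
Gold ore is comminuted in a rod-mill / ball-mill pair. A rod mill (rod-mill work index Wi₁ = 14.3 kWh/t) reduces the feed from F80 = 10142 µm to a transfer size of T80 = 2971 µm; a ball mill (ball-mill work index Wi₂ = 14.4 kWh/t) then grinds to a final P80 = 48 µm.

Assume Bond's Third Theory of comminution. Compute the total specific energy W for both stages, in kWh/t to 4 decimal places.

W = 19.3463 kWh/t

Bond: W = 10·Wi·(1/√P80 − 1/√F80)
Stage 1 (10142→2971 µm, Wi₁=14.3): W₁ = 10·14.3·(0.018346 − 0.009930) = 1.2036 kWh/t
Stage 2 (2971→48 µm, Wi₂=14.4): W₂ = 10·14.4·(0.144338 − 0.018346) = 18.1427 kWh/t
W = W₁ + W₂ = 1.2036 + 18.1427 = 19.3463 kWh/t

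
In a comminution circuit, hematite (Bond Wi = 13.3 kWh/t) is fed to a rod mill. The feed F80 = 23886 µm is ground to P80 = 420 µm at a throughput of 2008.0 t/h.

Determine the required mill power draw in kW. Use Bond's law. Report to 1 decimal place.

W = 10 Wi (P80^-0.5 − F80^-0.5)
W = 10·13.3·(1/√420 − 1/√23886) = 10·13.3·(0.042325) = 5.6292 kWh/t
Mill draw = 5.6292 × 2008.0 = 11303.4 kW

P = 11303.4 kW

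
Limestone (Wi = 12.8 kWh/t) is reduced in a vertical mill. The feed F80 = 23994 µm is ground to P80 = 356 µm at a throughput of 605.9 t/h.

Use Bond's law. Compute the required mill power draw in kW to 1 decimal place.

Bond: W = 10·Wi·(1/√P80 − 1/√F80)
W = 10·12.8·(1/√356 − 1/√23994) = 10·12.8·(0.046544) = 5.9576 kWh/t
P = W·T = 5.9576·605.9 = 3609.7 kW

P = 3609.7 kW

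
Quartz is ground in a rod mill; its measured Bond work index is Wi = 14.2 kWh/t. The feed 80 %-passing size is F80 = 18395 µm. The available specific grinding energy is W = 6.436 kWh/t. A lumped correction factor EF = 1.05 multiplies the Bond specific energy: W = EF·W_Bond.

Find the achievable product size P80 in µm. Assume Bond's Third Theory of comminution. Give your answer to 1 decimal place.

P80 = 391.5 µm

W = 10·Wi·(P80^(-½) − F80^(-½))
W_Bond = W / EF = 6.436 / 1.05 = 6.1295 kWh/t
⇒ 1/√P80 = W_Bond/(10 Wi) + 1/√F80
  = 6.1295/(10·14.2) + 1/√18395 = 0.043166 + 0.007373 = 0.050539
P80 = (1/0.050539)² = 19.7868² = 391.52 µm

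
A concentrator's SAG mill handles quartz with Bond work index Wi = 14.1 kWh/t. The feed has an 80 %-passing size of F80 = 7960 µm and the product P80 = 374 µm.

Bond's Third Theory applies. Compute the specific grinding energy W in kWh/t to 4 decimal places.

W = 5.7106 kWh/t

W = 10 Wi (1/√P80 − 1/√F80)  [Bond]
1/√374 = 0.051709;  1/√7960 = 0.011208
W = 10·14.1·(0.051709 − 0.011208) = 5.7106 kWh/t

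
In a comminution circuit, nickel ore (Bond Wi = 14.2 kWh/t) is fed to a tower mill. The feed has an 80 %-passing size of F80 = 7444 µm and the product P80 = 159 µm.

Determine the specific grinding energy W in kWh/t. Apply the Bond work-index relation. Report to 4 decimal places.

W = 10·Wi·[P80^(−½) − F80^(−½)]
1/√159 = 0.079305;  1/√7444 = 0.011590
W = 10·14.2·(0.079305 − 0.011590) = 9.6155 kWh/t

W = 9.6155 kWh/t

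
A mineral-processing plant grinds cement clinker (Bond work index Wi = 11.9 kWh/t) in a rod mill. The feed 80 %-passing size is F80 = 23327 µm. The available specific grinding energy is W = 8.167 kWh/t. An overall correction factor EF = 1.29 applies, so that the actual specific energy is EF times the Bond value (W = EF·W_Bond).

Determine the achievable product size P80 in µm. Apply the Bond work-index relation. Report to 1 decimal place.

P80 = 280.1 µm

W = 10 Wi (P80^-0.5 − F80^-0.5)
W_Bond = W / EF = 8.167 / 1.29 = 6.3310 kWh/t
⇒ 1/√P80 = W_Bond/(10 Wi) + 1/√F80
  = 6.3310/(10·11.9) + 1/√23327 = 0.053202 + 0.006547 = 0.059749
P80 = (1/0.059749)² = 16.7366² = 280.11 µm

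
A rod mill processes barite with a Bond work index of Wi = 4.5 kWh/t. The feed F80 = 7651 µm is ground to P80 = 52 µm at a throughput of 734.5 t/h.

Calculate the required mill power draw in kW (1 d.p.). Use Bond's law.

W = 10·Wi·(P80^(-½) − F80^(-½))
W = 10·4.5·(1/√52 − 1/√7651) = 10·4.5·(0.127243) = 5.7259 kWh/t
P = W·T = 5.7259·734.5 = 4205.7 kW

P = 4205.7 kW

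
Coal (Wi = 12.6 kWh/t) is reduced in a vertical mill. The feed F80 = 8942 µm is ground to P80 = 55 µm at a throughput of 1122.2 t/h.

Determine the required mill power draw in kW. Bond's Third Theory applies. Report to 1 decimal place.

P = 17570.7 kW

W = 10·Wi·(P80^(-½) − F80^(-½))
W = 10·12.6·(1/√55 − 1/√8942) = 10·12.6·(0.124265) = 15.6574 kWh/t
Power = W × throughput = 15.6574 kWh/t × 1122.2 t/h = 17570.7 kW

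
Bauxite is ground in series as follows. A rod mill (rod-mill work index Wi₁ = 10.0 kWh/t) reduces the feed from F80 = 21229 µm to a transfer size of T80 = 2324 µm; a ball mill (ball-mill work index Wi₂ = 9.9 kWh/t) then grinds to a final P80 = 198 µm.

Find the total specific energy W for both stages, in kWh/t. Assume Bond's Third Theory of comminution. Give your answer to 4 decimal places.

W = 6.3700 kWh/t

Bond: W = 10·Wi·(1/√P80 − 1/√F80)
Stage 1 (21229→2324 µm, Wi₁=10.0): W₁ = 10·10.0·(0.020743 − 0.006863) = 1.3880 kWh/t
Stage 2 (2324→198 µm, Wi₂=9.9): W₂ = 10·9.9·(0.071067 − 0.020743) = 4.9820 kWh/t
W = W₁ + W₂ = 1.3880 + 4.9820 = 6.3700 kWh/t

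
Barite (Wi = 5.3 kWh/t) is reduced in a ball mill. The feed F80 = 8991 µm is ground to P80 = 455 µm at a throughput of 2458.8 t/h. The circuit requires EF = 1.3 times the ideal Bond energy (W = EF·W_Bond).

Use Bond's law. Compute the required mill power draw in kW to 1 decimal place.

Bond: W = 10·Wi·(1/√P80 − 1/√F80)
W = 10·5.3·(1/√455 − 1/√8991) = 10·5.3·(0.036335) = 1.9257 kWh/t
Corrected W = EF·W_Bond = 1.3·1.9257 = 2.5034 kWh/t
Mill draw = 2.5034 × 2458.8 = 6155.5 kW

P = 6155.5 kW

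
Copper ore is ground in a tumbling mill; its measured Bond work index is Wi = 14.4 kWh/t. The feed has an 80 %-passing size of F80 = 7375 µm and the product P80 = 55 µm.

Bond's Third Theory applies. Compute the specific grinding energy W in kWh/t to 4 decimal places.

W = 17.7402 kWh/t

W = 10 Wi (P80^-0.5 − F80^-0.5)
1/√55 = 0.134840;  1/√7375 = 0.011644
W = 10·14.4·(0.134840 − 0.011644) = 17.7402 kWh/t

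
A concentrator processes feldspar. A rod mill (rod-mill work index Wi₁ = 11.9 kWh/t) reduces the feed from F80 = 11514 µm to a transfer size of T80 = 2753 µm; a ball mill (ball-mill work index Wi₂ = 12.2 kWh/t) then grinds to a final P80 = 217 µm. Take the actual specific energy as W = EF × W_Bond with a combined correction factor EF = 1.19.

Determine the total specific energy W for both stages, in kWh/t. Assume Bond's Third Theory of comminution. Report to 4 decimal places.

W = 10 Wi / √P80 − 10 Wi / √F80
Stage 1 (11514→2753 µm, Wi₁=11.9): W₁ = 10·11.9·(0.019059 − 0.009319) = 1.1590 kWh/t
Stage 2 (2753→217 µm, Wi₂=12.2): W₂ = 10·12.2·(0.067884 − 0.019059) = 5.9567 kWh/t
W = W₁ + W₂ = 1.1590 + 5.9567 = 7.1157 kWh/t
Apply correction: 7.1157 × 1.19 = 8.4677 kWh/t

W = 8.4677 kWh/t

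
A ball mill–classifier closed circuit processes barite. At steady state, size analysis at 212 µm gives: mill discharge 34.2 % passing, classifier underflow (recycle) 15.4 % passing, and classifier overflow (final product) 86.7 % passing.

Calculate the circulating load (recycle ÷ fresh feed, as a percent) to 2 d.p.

CL = 279.26 %

Balance %-passing 212 µm (r = R/F):
r = (o − d)/(d − u)
r = (86.7 − 34.2)/(34.2 − 15.4) = 52.5/18.8 = 2.7926
CL = 100·r = 279.26 %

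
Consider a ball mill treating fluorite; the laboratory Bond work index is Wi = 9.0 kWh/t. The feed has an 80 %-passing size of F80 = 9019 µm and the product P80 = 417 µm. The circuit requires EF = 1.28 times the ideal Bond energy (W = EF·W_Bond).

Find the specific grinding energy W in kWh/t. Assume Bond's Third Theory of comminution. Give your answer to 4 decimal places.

W = 10 Wi (1/√P80 − 1/√F80)  [Bond]
1/√417 = 0.048970;  1/√9019 = 0.010530
W = 10·9.0·(0.048970 − 0.010530) = 3.4596 kWh/t
With EF = 1.28: W = 3.4596·1.28 = 4.4283 kWh/t

W = 4.4283 kWh/t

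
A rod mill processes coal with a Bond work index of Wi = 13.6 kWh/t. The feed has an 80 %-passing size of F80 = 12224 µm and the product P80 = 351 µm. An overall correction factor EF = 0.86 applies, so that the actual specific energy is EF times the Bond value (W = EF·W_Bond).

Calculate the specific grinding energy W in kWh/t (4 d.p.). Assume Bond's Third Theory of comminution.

W_Bond = 10·Wi·(1/√P₈₀ − 1/√F₈₀)
1/√351 = 0.053376;  1/√12224 = 0.009045
W = 10·13.6·(0.053376 − 0.009045) = 6.0291 kWh/t
W_actual = 0.86 × 6.0291 = 5.1850 kWh/t

W = 5.1850 kWh/t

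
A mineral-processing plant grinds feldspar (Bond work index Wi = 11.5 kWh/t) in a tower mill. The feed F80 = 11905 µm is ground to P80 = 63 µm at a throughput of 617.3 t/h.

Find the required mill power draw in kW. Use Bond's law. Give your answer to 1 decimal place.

W_Bond = 10·Wi·(1/√P₈₀ − 1/√F₈₀)
W = 10·11.5·(1/√63 − 1/√11905) = 10·11.5·(0.116823) = 13.4347 kWh/t
P = W·T = 13.4347·617.3 = 8293.2 kW

P = 8293.2 kW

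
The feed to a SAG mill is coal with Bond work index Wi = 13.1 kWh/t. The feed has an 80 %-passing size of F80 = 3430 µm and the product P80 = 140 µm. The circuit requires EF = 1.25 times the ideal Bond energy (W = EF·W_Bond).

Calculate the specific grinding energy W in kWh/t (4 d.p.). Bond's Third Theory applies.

W = 10 Wi / √P80 − 10 Wi / √F80
1/√140 = 0.084515;  1/√3430 = 0.017075
W = 10·13.1·(0.084515 − 0.017075) = 8.8347 kWh/t
Apply correction: 8.8347 × 1.25 = 11.0434 kWh/t

W = 11.0434 kWh/t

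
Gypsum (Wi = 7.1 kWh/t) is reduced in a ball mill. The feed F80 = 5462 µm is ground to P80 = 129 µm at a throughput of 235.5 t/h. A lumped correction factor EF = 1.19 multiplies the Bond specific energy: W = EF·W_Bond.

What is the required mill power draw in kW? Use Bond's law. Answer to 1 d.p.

P = 1482.6 kW

W = 10 Wi (P80^-0.5 − F80^-0.5)
W = 10·7.1·(1/√129 − 1/√5462) = 10·7.1·(0.074514) = 5.2905 kWh/t
With EF = 1.19: W = 5.2905·1.19 = 6.2957 kWh/t
P_mill = W·ṁ = 6.2957·235.5 = 1482.6 kW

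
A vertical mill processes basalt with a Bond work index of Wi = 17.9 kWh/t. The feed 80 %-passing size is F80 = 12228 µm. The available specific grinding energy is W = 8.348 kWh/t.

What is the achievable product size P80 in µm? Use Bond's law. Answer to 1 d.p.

W = 10·Wi·(P80^(-½) − F80^(-½))
P80^-0.5 = F80^-0.5 + W/(10 Wi)
  = 8.3480/(10·17.9) + 1/√12228 = 0.046637 + 0.009043 = 0.055680
P80 = (1/0.055680)² = 17.9597² = 322.55 µm

P80 = 322.6 µm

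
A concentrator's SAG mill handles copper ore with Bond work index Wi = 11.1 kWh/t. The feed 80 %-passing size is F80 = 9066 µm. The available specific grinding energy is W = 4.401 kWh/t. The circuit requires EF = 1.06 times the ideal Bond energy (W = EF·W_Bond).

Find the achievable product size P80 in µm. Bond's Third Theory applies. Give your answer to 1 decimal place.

P80 = 435.7 µm

Bond: W = 10·Wi·(1/√P80 − 1/√F80)
W_Bond = W / EF = 4.401 / 1.06 = 4.1519 kWh/t
P80^(−½) = W_Bond/(10 Wi) + F80^(−½)
  = 4.1519/(10·11.1) + 1/√9066 = 0.037404 + 0.010502 = 0.047907
P80 = (1/0.047907)² = 20.8738² = 435.72 µm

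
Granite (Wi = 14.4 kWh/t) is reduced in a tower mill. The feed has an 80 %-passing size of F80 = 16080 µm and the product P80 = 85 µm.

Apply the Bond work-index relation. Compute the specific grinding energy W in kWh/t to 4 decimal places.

W = 14.4834 kWh/t

W = 10 Wi / √P80 − 10 Wi / √F80
1/√85 = 0.108465;  1/√16080 = 0.007886
W = 10·14.4·(0.108465 − 0.007886) = 14.4834 kWh/t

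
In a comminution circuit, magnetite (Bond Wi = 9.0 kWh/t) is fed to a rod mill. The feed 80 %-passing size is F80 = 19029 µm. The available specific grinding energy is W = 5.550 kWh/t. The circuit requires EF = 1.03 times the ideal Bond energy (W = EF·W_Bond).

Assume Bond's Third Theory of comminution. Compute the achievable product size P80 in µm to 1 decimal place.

P80 = 222.0 µm

Bond: W = 10·Wi·(1/√P80 − 1/√F80)
W_Bond = W / EF = 5.550 / 1.03 = 5.3883 kWh/t
⇒ 1/√P80 = W_Bond/(10·Wi) + 1/√F80
  = 5.3883/(10·9.0) + 1/√19029 = 0.059871 + 0.007249 = 0.067120
P80 = (1/0.067120)² = 14.8987² = 221.97 µm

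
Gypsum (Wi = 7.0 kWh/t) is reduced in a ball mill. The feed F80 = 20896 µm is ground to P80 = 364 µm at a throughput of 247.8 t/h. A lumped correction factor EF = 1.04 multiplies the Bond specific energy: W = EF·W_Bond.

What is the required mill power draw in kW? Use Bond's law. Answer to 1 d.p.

W = 10 Wi (1/√P80 − 1/√F80)  [Bond]
W = 10·7.0·(1/√364 − 1/√20896) = 10·7.0·(0.045496) = 3.1848 kWh/t
Apply correction: 3.1848 × 1.04 = 3.3121 kWh/t
P = W·T = 3.3121·247.8 = 820.7 kW

P = 820.7 kW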